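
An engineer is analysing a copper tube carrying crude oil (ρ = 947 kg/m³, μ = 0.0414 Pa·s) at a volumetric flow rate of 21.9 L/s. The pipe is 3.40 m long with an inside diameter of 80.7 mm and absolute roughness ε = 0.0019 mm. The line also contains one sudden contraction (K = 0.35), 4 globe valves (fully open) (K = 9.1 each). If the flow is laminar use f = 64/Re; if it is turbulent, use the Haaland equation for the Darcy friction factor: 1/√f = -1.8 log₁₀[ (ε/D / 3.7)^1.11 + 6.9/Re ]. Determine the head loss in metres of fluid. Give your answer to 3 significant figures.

Q = 21.9 L/s = 21.9/1000 = 0.0219 m³/s.
Cross-sectional area A = πD²/4 = π(0.0807)²/4 = 0.005115 m²; mean velocity V = Q/A = 0.0219/0.005115 = 4.282 m/s.
Reynolds number Re = ρVD/μ = 947 · 4.282 · 0.0807 / 0.0414 = 7904.
Re > 4000 → turbulent. Relative roughness ε/D = 1.9e-06/0.0807 = 2.35e-05. Haaland: 1/√f = -1.8 log₁₀[(2.35e-05/3.7)^1.11 + 6.9/7904] = -1.8 log₁₀[1.71e-06 + 0.000873] = 5.505, so f = 0.033.
Total minor-loss coefficient ΣK = 1·0.35 + 4·9.1 = 36.8.
ΔP = [f·L/D + ΣK]·(ρV²/2) = [0.033·3.4/0.0807 + 36.8]·(947·4.282²/2) = [1.39 + 36.8]·8680 = 3.311e+05 Pa.
Head loss h_f = ΔP/(ρg) = 3.311e+05/(947·9.81) = 35.6 m.

h_f ≈ 35.6 m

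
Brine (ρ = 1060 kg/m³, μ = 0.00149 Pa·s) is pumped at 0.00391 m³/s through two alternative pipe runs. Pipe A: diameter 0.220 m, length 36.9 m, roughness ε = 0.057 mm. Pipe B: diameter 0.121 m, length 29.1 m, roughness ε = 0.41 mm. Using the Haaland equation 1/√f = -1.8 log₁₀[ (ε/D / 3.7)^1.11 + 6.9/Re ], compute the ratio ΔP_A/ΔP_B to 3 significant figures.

ΔP_A/ΔP_B ≈ 0.0577

Pipe A: V = Q/A = 0.00391/0.03801 = 0.1029 m/s; Re = 1.61e+04; ε/D = 0.000259; Haaland → f = 0.0276; ΔP_A = f(L/D)(ρV²/2) = 25.96 Pa.
Pipe B: V = Q/A = 0.00391/0.0115 = 0.34 m/s; Re = 2.927e+04; ε/D = 0.00339; Haaland → f = 0.03051; ΔP_B = f(L/D)(ρV²/2) = 449.7 Pa.
ΔP_A/ΔP_B = 25.96/449.7 = 0.0577.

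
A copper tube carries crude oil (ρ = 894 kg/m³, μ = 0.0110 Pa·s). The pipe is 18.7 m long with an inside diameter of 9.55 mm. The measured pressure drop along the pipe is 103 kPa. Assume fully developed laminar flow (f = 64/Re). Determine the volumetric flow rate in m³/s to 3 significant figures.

For laminar flow, f = 64/Re with Re = ρVD/μ, so Darcy-Weisbach reduces to ΔP = 32μLV/D². Solving for V: V = ΔP·D²/(32μL) = 1.03e+05·(0.00955)²/(32·0.011·18.7) = 1.427 m/s.
Check: Re = ρVD/μ = 894·1.427·0.00955/0.011 = 1108 < 2300, so the laminar assumption holds.
Q = V·A = 1.427·(π/4·0.00955²) = 0.0001022 m³/s = 1.02×10^-4 m³/s.

Q ≈ 1.02×10^-4 m³/s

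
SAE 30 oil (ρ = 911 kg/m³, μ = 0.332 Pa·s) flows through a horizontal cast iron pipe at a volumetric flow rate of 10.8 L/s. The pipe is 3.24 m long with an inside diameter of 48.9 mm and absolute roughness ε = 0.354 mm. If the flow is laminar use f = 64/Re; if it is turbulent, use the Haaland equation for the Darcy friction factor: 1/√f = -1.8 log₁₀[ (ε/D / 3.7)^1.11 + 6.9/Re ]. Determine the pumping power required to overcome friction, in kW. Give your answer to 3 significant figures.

Q = 10.8 L/s = 10.8/1000 = 0.0108 m³/s.
Cross-sectional area A = πD²/4 = π(0.0489)²/4 = 0.001878 m²; mean velocity V = Q/A = 0.0108/0.001878 = 5.751 m/s.
Reynolds number Re = ρVD/μ = 911 · 5.751 · 0.0489 / 0.332 = 771.6.
Re < 2300 → laminar flow, so f = 64/Re = 64/771.6 = 0.08294 (the turbulent correlation is not needed).
Darcy-Weisbach: ΔP = f(L/D)(ρV²/2) = 0.08294·(3.24/0.0489)·(911·5.751²/2) = 0.08294·66.26·1.506e+04 = 8.278e+04 Pa.
Pumping power P = QΔP = 0.0108·8.278e+04 = 894.0 W = 0.894 kW.

P ≈ 0.894 kW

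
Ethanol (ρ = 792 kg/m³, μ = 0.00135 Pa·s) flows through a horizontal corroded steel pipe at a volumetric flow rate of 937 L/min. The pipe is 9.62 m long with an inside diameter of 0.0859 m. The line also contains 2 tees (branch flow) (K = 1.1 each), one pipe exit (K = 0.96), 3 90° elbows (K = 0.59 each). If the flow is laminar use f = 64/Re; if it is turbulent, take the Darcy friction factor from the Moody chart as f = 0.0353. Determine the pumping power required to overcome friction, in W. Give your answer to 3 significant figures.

P ≈ 399 W

Q = 937 L/min = 937/60000 = 0.01562 m³/s.
Cross-sectional area A = πD²/4 = π(0.0859)²/4 = 0.005795 m²; mean velocity V = Q/A = 0.01562/0.005795 = 2.695 m/s.
Reynolds number Re = ρVD/μ = 792 · 2.695 · 0.0859 / 0.00135 = 1.358e+05.
Re > 4000 → turbulent; use the Moody-chart value f = 0.0353.
Total minor-loss coefficient ΣK = 2·1.1 + 1·0.96 + 3·0.59 = 4.93.
ΔP = [f·L/D + ΣK]·(ρV²/2) = [0.0353·9.62/0.0859 + 4.93]·(792·2.695²/2) = [3.953 + 4.93]·2876 = 2.554e+04 Pa.
Pumping power P = QΔP = 0.01562·2.554e+04 = 398.9 W = 399 W.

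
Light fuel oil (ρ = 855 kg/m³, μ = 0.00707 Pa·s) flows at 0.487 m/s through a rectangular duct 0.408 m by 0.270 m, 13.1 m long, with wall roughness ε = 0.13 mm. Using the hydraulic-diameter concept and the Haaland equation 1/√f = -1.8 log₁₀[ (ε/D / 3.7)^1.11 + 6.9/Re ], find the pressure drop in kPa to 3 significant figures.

ΔP ≈ 0.109 kPa

Hydraulic diameter D_h = 4A/P = 4·(0.408·0.27)/(2·(0.408+0.27)) = 0.4406/1.356 = 0.325 m.
Re = ρVD_h/μ = 855·0.487·0.325/0.00707 = 1.914e+04.
ε/D_h = 0.00013/0.325 = 0.0004; Haaland gives 1/√f = -1.8 log₁₀[3.96e-05+0.000361] = 6.116, so f = 0.02673.
ΔP = f(L/D_h)(ρV²/2) = 0.02673·13.1/0.325·101.4 = 109.3 Pa.
ΔP = 0.109 kPa.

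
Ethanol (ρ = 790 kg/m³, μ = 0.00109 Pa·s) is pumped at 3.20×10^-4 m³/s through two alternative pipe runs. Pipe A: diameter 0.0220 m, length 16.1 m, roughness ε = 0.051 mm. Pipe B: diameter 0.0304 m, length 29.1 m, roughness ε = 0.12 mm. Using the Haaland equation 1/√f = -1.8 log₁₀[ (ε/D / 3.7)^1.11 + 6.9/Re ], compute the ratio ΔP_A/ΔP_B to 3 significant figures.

Pipe A: V = Q/A = 0.00032/0.0003801 = 0.8418 m/s; Re = 1.342e+04; ε/D = 0.00232; Haaland → f = 0.0321; ΔP_A = f(L/D)(ρV²/2) = 6575 Pa.
Pipe B: V = Q/A = 0.00032/0.0007258 = 0.4409 m/s; Re = 9714; ε/D = 0.00395; Haaland → f = 0.03629; ΔP_B = f(L/D)(ρV²/2) = 2667 Pa.
ΔP_A/ΔP_B = 6575/2667 = 2.46.

ΔP_A/ΔP_B ≈ 2.46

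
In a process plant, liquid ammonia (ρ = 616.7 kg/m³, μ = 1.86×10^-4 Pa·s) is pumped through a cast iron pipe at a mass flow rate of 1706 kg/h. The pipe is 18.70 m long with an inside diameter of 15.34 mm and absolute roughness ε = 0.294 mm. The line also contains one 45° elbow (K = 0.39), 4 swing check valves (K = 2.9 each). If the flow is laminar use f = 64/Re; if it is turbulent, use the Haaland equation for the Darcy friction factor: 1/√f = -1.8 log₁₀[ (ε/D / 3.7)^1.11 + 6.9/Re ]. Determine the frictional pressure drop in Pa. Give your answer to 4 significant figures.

ΔP ≈ 376700 Pa

ṁ = 1706 kg/h = 1706/3600 = 0.4739 kg/s.
A = πD²/4 = π(0.01534)²/4 = 0.0001848 m²; mean velocity V = ṁ/(ρA) = 0.4739/(616.7 · 0.0001848) = 4.158 m/s.
Reynolds number Re = ρVD/μ = 616.7 · 4.158 · 0.01534 / 0.000186 = 2.115e+05.
Re > 4000 → turbulent. Relative roughness ε/D = 0.000294/0.01534 = 0.0192. Haaland: 1/√f = -1.8 log₁₀[(0.0192/3.7)^1.11 + 6.9/2.115e+05] = -1.8 log₁₀[0.0029 + 3.26e-05] = 4.558, so f = 0.04813.
Total minor-loss coefficient ΣK = 1·0.39 + 4·2.9 = 12.
ΔP = [f·L/D + ΣK]·(ρV²/2) = [0.04813·18.7/0.01534 + 12]·(616.7·4.158²/2) = [58.68 + 12]·5330 = 3.767e+05 Pa.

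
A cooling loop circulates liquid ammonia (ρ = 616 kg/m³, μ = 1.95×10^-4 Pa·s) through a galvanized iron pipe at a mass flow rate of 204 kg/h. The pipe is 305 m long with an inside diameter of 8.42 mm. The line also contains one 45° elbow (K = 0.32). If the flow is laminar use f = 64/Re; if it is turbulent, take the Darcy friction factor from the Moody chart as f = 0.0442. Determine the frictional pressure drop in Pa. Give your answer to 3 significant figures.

ΔP ≈ 1.35×10^6 Pa

ṁ = 204 kg/h = 204/3600 = 0.05667 kg/s.
A = πD²/4 = π(0.00842)²/4 = 5.568e-05 m²; mean velocity V = ṁ/(ρA) = 0.05667/(616 · 5.568e-05) = 1.652 m/s.
Reynolds number Re = ρVD/μ = 616 · 1.652 · 0.00842 / 0.000195 = 4.394e+04.
Re > 4000 → turbulent; use the Moody-chart value f = 0.0442.
Total minor-loss coefficient ΣK = 1·0.32 = 0.32.
ΔP = [f·L/D + ΣK]·(ρV²/2) = [0.0442·305/0.00842 + 0.32]·(616·1.652²/2) = [1601 + 0.32]·840.7 = 1.346e+06 Pa.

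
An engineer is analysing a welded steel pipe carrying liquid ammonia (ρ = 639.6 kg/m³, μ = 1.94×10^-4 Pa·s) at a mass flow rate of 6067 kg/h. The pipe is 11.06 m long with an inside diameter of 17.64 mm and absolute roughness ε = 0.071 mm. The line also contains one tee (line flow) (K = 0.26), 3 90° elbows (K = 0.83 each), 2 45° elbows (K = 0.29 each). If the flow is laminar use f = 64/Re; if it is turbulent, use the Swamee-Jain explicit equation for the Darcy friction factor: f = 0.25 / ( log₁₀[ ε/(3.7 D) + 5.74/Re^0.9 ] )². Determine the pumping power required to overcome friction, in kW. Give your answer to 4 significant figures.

ṁ = 6067 kg/h = 6067/3600 = 1.685 kg/s.
A = πD²/4 = π(0.01764)²/4 = 0.0002444 m²; mean velocity V = ṁ/(ρA) = 1.685/(639.6 · 0.0002444) = 10.78 m/s.
Reynolds number Re = ρVD/μ = 639.6 · 10.78 · 0.01764 / 0.000194 = 6.27e+05.
Re > 4000 → turbulent. Relative roughness ε/D = 7.1e-05/0.01764 = 0.00402. Swamee-Jain: f = 0.25/(log₁₀[0.00402/3.7 + 5.74/6.27e+05^0.9])² = 0.25/(log₁₀[0.00109 + 3.48e-05])² = 0.25/(-2.95)² = 0.02873.
Total minor-loss coefficient ΣK = 1·0.26 + 3·0.83 + 2·0.29 = 3.33.
ΔP = [f·L/D + ΣK]·(ρV²/2) = [0.02873·11.06/0.01764 + 3.33]·(639.6·10.78²/2) = [18.01 + 3.33]·3.717e+04 = 7.934e+05 Pa.
Q = ṁ/ρ = 1.685/639.6 = 0.002635 m³/s.
Pumping power P = QΔP = 0.002635·7.934e+05 = 2090.6 W = 2.091 kW.

P ≈ 2.091 kW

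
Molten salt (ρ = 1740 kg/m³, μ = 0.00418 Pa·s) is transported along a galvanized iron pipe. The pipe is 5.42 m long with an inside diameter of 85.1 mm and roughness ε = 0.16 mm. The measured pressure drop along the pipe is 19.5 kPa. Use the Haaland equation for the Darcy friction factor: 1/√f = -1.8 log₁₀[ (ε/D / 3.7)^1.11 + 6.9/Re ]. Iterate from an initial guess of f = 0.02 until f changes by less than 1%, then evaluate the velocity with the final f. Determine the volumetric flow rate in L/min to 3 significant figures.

Rearranging Darcy-Weisbach: V = √(2·ΔP·D/(f·L·ρ)). With ε/D = 0.00016/0.0851 = 0.00188, iterate starting from f = 0.02:
  f = 0.02 → V = √(2·1.95e+04·0.0851/(0.02·5.42·1740)) = 4.195 m/s; Re = ρVD/μ = 1.486e+05; f → 0.02417
  f = 0.02417 → V = 3.816 m/s; Re = 1.352e+05; f → 0.02427
Converged (Δf/f < 1%). With the final f = 0.02427: V = √(2·1.95e+04·0.0851/(0.02427·5.42·1740)) = 3.808 m/s.
Q = V·A = 3.808·(π/4·0.0851²) = 0.02166 m³/s = 1300 L/min.

Q ≈ 1300 L/min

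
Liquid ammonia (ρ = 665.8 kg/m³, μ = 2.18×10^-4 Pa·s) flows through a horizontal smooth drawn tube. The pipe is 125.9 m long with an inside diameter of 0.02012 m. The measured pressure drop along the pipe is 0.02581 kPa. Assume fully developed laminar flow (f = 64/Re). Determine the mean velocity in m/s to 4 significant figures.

V ≈ 0.01190 m/s

For laminar flow, f = 64/Re with Re = ρVD/μ, so Darcy-Weisbach reduces to ΔP = 32μLV/D². Solving for V: V = ΔP·D²/(32μL) = 25.81·(0.02012)²/(32·0.000218·125.9) = 0.0119 m/s.
Check: Re = ρVD/μ = 665.8·0.0119·0.02012/0.000218 = 731 < 2300, so the laminar assumption holds.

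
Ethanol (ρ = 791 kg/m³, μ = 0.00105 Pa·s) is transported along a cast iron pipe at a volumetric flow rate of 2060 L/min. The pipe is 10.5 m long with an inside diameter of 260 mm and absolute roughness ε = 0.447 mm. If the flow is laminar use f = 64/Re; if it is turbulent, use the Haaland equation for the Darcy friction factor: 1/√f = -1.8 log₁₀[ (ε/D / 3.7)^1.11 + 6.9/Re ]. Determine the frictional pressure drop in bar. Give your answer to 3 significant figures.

Q = 2060 L/min = 2060/60000 = 0.03433 m³/s.
Cross-sectional area A = πD²/4 = π(0.26)²/4 = 0.05309 m²; mean velocity V = Q/A = 0.03433/0.05309 = 0.6467 m/s.
Reynolds number Re = ρVD/μ = 791 · 0.6467 · 0.26 / 0.00105 = 1.267e+05.
Re > 4000 → turbulent. Relative roughness ε/D = 0.000447/0.26 = 0.00172. Haaland: 1/√f = -1.8 log₁₀[(0.00172/3.7)^1.11 + 6.9/1.267e+05] = -1.8 log₁₀[0.0002 + 5.45e-05] = 6.471, so f = 0.02388.
Darcy-Weisbach: ΔP = f(L/D)(ρV²/2) = 0.02388·(10.5/0.26)·(791·0.6467²/2) = 0.02388·40.38·165.4 = 159.5 Pa.
ΔP = 159.5 Pa = 0.00160 bar.

ΔP ≈ 0.00160 bar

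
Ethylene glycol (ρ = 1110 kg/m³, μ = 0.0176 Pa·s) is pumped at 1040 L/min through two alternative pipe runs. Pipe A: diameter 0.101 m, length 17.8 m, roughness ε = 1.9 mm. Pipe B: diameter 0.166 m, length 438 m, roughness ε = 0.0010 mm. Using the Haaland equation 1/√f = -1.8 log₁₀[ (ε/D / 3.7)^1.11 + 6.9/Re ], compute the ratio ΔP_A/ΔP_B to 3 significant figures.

Pipe A: V = Q/A = 0.01733/0.008012 = 2.163 m/s; Re = 1.378e+04; ε/D = 0.0188; Haaland → f = 0.05036; ΔP_A = f(L/D)(ρV²/2) = 2.305e+04 Pa.
Pipe B: V = Q/A = 0.01733/0.02164 = 0.8009 m/s; Re = 8385; ε/D = 6.02e-06; Haaland → f = 0.03244; ΔP_B = f(L/D)(ρV²/2) = 3.047e+04 Pa.
ΔP_A/ΔP_B = 2.305e+04/3.047e+04 = 0.757.

ΔP_A/ΔP_B ≈ 0.757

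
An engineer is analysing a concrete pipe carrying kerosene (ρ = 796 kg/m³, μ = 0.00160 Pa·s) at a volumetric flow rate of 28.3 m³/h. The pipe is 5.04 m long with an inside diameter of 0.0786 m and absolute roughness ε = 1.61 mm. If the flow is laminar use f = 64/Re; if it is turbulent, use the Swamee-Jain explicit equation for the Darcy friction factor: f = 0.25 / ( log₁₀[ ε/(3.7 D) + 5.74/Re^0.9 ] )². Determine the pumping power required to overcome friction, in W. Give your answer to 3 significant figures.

P ≈ 26.3 W

Q = 28.3 m³/h = 28.3/3600 = 0.007861 m³/s.
Cross-sectional area A = πD²/4 = π(0.0786)²/4 = 0.004852 m²; mean velocity V = Q/A = 0.007861/0.004852 = 1.62 m/s.
Reynolds number Re = ρVD/μ = 796 · 1.62 · 0.0786 / 0.0016 = 6.335e+04.
Re > 4000 → turbulent. Relative roughness ε/D = 0.00161/0.0786 = 0.0205. Swamee-Jain: f = 0.25/(log₁₀[0.0205/3.7 + 5.74/6.335e+04^0.9])² = 0.25/(log₁₀[0.00554 + 0.000274])² = 0.25/(-2.236)² = 0.05001.
Darcy-Weisbach: ΔP = f(L/D)(ρV²/2) = 0.05001·(5.04/0.0786)·(796·1.62²/2) = 0.05001·64.12·1045 = 3350 Pa.
Pumping power P = QΔP = 0.007861·3350 = 26.33 W = 26.3 W.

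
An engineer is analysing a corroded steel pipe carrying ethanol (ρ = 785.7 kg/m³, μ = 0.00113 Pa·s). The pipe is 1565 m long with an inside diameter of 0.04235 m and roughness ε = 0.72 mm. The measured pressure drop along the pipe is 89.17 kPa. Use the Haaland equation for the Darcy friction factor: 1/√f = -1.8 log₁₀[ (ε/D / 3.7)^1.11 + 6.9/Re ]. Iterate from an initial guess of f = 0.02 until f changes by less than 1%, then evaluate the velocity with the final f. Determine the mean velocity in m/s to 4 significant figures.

Rearranging Darcy-Weisbach: V = √(2·ΔP·D/(f·L·ρ)). With ε/D = 0.00072/0.04235 = 0.017, iterate starting from f = 0.02:
  f = 0.02 → V = √(2·8.917e+04·0.04235/(0.02·1565·785.7)) = 0.5542 m/s; Re = ρVD/μ = 1.632e+04; f → 0.04829
  f = 0.04829 → V = 0.3566 m/s; Re = 1.05e+04; f → 0.04958
  f = 0.04958 → V = 0.352 m/s; Re = 1.036e+04; f → 0.04963
Converged (Δf/f < 1%). With the final f = 0.04963: V = √(2·8.917e+04·0.04235/(0.04963·1565·785.7)) = 0.3518 m/s.

V ≈ 0.3518 m/s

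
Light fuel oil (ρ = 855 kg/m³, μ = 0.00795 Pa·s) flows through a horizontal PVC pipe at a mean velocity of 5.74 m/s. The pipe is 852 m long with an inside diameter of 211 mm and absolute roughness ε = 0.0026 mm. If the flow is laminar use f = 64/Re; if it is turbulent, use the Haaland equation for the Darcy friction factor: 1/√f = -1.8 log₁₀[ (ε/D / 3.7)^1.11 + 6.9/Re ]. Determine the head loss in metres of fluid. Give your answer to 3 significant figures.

h_f ≈ 115 m

Reynolds number Re = ρVD/μ = 855 · 5.74 · 0.211 / 0.00795 = 1.303e+05.
Re > 4000 → turbulent. Relative roughness ε/D = 2.6e-06/0.211 = 1.23e-05. Haaland: 1/√f = -1.8 log₁₀[(1.23e-05/3.7)^1.11 + 6.9/1.303e+05] = -1.8 log₁₀[8.32e-07 + 5.3e-05] = 7.685, so f = 0.01693.
Darcy-Weisbach: ΔP = f(L/D)(ρV²/2) = 0.01693·(852/0.211)·(855·5.74²/2) = 0.01693·4038·1.409e+04 = 9.631e+05 Pa.
Head loss h_f = ΔP/(ρg) = 9.631e+05/(855·9.81) = 115 m.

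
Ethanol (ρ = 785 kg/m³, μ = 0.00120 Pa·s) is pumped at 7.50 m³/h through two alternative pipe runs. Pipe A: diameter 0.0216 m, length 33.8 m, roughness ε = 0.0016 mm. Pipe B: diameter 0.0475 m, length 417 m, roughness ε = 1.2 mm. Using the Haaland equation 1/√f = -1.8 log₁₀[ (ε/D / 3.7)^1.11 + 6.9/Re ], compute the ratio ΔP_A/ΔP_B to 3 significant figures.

ΔP_A/ΔP_B ≈ 1.45

Pipe A: V = Q/A = 0.002083/0.0003664 = 5.685 m/s; Re = 8.033e+04; ε/D = 7.41e-05; Haaland → f = 0.01894; ΔP_A = f(L/D)(ρV²/2) = 3.761e+05 Pa.
Pipe B: V = Q/A = 0.002083/0.001772 = 1.176 m/s; Re = 3.653e+04; ε/D = 0.0253; Haaland → f = 0.05432; ΔP_B = f(L/D)(ρV²/2) = 2.587e+05 Pa.
ΔP_A/ΔP_B = 3.761e+05/2.587e+05 = 1.45.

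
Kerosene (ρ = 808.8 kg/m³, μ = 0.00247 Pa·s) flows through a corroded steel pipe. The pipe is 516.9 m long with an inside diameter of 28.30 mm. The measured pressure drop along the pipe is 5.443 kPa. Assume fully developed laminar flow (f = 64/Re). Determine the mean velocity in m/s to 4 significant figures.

For laminar flow, f = 64/Re with Re = ρVD/μ, so Darcy-Weisbach reduces to ΔP = 32μLV/D². Solving for V: V = ΔP·D²/(32μL) = 5443·(0.0283)²/(32·0.00247·516.9) = 0.1067 m/s.
Check: Re = ρVD/μ = 808.8·0.1067·0.0283/0.00247 = 988.8 < 2300, so the laminar assumption holds.

V ≈ 0.1067 m/s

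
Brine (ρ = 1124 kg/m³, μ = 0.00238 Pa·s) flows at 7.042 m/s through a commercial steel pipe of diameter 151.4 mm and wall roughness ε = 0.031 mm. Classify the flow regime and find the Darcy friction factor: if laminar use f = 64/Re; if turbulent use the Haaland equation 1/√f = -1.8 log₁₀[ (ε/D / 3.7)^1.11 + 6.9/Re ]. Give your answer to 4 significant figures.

f ≈ 0.01533

Re = ρVD/μ = 1124·7.042·0.1514/0.00238 = 5.035e+05.
Re > 4000 → turbulent. ε/D = 3.1e-05/0.1514 = 0.000205; Haaland: 1/√f = -1.8 log₁₀[1.88e-05 + 1.37e-05] = 8.078, so f = 0.01533.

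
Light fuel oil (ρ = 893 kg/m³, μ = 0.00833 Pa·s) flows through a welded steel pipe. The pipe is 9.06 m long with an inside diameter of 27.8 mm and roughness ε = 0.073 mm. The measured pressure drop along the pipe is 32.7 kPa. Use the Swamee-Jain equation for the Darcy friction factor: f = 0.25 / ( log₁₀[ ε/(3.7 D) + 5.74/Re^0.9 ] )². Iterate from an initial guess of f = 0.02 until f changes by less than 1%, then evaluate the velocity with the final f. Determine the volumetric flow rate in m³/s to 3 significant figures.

Rearranging Darcy-Weisbach: V = √(2·ΔP·D/(f·L·ρ)). With ε/D = 7.3e-05/0.0278 = 0.00263, iterate starting from f = 0.02:
  f = 0.02 → V = √(2·3.27e+04·0.0278/(0.02·9.06·893)) = 3.352 m/s; Re = ρVD/μ = 9990; f → 0.03515
  f = 0.03515 → V = 2.529 m/s; Re = 7536; f → 0.03726
  f = 0.03726 → V = 2.456 m/s; Re = 7319; f → 0.0375
Converged (Δf/f < 1%). With the final f = 0.0375: V = √(2·3.27e+04·0.0278/(0.0375·9.06·893)) = 2.448 m/s.
Q = V·A = 2.448·(π/4·0.0278²) = 0.001486 m³/s = 0.00149 m³/s.

Q ≈ 0.00149 m³/s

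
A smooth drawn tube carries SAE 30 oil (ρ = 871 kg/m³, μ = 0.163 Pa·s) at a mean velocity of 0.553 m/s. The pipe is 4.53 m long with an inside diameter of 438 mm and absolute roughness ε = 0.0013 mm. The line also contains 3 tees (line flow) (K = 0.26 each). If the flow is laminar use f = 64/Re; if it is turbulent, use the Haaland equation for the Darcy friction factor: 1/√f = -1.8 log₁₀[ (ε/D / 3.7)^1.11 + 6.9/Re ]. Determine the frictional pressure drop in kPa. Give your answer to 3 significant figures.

ΔP ≈ 0.172 kPa

Reynolds number Re = ρVD/μ = 871 · 0.553 · 0.438 / 0.163 = 1294.
Re < 2300 → laminar flow, so f = 64/Re = 64/1294 = 0.04945 (the turbulent correlation is not needed).
Total minor-loss coefficient ΣK = 3·0.26 = 0.78.
ΔP = [f·L/D + ΣK]·(ρV²/2) = [0.04945·4.53/0.438 + 0.78]·(871·0.553²/2) = [0.5114 + 0.78]·133.2 = 172 Pa.
ΔP = 172 Pa = 0.172 kPa.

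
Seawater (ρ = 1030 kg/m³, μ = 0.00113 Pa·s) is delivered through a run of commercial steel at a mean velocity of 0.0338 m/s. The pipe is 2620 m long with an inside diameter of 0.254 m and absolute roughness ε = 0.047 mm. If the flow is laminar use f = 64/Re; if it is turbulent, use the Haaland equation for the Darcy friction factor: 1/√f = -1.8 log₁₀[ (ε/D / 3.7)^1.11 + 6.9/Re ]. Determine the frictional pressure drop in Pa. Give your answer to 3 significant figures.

Reynolds number Re = ρVD/μ = 1030 · 0.0338 · 0.254 / 0.00113 = 7825.
Re > 4000 → turbulent. Relative roughness ε/D = 4.7e-05/0.254 = 0.000185. Haaland: 1/√f = -1.8 log₁₀[(0.000185/3.7)^1.11 + 6.9/7825] = -1.8 log₁₀[1.68e-05 + 0.000882] = 5.484, so f = 0.03326.
Darcy-Weisbach: ΔP = f(L/D)(ρV²/2) = 0.03326·(2620/0.254)·(1030·0.0338²/2) = 0.03326·1.031e+04·0.5884 = 201.8 Pa.

ΔP ≈ 202 Pa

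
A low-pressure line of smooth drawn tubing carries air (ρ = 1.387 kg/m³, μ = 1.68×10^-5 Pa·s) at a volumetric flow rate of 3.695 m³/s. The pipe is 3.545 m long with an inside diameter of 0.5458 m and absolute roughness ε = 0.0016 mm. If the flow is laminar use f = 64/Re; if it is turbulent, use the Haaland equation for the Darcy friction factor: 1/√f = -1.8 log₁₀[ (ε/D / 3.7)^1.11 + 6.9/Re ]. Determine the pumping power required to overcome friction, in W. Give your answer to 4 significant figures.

P ≈ 51.13 W

Cross-sectional area A = πD²/4 = π(0.5458)²/4 = 0.234 m²; mean velocity V = Q/A = 3.695/0.234 = 15.79 m/s.
Reynolds number Re = ρVD/μ = 1.387 · 15.79 · 0.5458 / 1.68e-05 = 7.116e+05.
Re > 4000 → turbulent. Relative roughness ε/D = 1.6e-06/0.5458 = 2.93e-06. Haaland: 1/√f = -1.8 log₁₀[(2.93e-06/3.7)^1.11 + 6.9/7.116e+05] = -1.8 log₁₀[1.69e-07 + 9.7e-06] = 9.011, so f = 0.01232.
Darcy-Weisbach: ΔP = f(L/D)(ρV²/2) = 0.01232·(3.545/0.5458)·(1.387·15.79²/2) = 0.01232·6.495·173 = 13.84 Pa.
Pumping power P = QΔP = 3.695·13.84 = 51.127 W = 51.13 W.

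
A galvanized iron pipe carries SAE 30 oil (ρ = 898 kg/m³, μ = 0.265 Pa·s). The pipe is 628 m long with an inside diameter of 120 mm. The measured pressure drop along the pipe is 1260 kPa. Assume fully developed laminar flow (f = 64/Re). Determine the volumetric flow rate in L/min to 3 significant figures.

Q ≈ 2310 L/min

For laminar flow, f = 64/Re with Re = ρVD/μ, so Darcy-Weisbach reduces to ΔP = 32μLV/D². Solving for V: V = ΔP·D²/(32μL) = 1.26e+06·(0.12)²/(32·0.265·628) = 3.407 m/s.
Check: Re = ρVD/μ = 898·3.407·0.12/0.265 = 1385 < 2300, so the laminar assumption holds.
Q = V·A = 3.407·(π/4·0.12²) = 0.03853 m³/s = 2310 L/min.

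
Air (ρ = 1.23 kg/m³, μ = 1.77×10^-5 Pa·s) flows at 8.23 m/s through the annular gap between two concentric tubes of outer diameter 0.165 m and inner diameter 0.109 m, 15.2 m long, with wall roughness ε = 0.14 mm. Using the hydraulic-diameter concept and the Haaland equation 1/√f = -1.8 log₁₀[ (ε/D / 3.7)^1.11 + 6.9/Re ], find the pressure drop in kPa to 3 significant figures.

Hydraulic diameter D_h = 4A/P = D_o - D_i = 0.165 - 0.109 = 0.056 m.
Re = ρVD_h/μ = 1.23·8.23·0.056/1.77e-05 = 3.203e+04.
ε/D_h = 0.00014/0.056 = 0.0025; Haaland gives 1/√f = -1.8 log₁₀[0.000303+0.000215] = 5.914, so f = 0.02859.
ΔP = f(L/D_h)(ρV²/2) = 0.02859·15.2/0.056·41.66 = 323.3 Pa.
ΔP = 0.323 kPa.

ΔP ≈ 0.323 kPa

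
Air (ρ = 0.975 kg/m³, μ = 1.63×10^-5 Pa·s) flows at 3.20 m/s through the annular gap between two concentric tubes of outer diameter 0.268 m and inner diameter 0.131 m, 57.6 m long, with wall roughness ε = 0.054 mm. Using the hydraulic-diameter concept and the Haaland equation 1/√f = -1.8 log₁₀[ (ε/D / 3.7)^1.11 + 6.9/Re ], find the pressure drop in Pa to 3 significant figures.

Hydraulic diameter D_h = 4A/P = D_o - D_i = 0.268 - 0.131 = 0.137 m.
Re = ρVD_h/μ = 0.975·3.2·0.137/1.63e-05 = 2.622e+04.
ε/D_h = 5.4e-05/0.137 = 0.000394; Haaland gives 1/√f = -1.8 log₁₀[3.89e-05+0.000263] = 6.336, so f = 0.02491.
ΔP = f(L/D_h)(ρV²/2) = 0.02491·57.6/0.137·4.992 = 52.28 Pa.

ΔP ≈ 52.3 Pa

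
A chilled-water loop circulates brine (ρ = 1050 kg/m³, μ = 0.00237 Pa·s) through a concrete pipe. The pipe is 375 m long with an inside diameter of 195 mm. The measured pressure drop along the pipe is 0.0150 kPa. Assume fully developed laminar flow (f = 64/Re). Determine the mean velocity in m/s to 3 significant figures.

For laminar flow, f = 64/Re with Re = ρVD/μ, so Darcy-Weisbach reduces to ΔP = 32μLV/D². Solving for V: V = ΔP·D²/(32μL) = 15·(0.195)²/(32·0.00237·375) = 0.02006 m/s.
Check: Re = ρVD/μ = 1050·0.02006·0.195/0.00237 = 1733 < 2300, so the laminar assumption holds.

V ≈ 0.0201 m/s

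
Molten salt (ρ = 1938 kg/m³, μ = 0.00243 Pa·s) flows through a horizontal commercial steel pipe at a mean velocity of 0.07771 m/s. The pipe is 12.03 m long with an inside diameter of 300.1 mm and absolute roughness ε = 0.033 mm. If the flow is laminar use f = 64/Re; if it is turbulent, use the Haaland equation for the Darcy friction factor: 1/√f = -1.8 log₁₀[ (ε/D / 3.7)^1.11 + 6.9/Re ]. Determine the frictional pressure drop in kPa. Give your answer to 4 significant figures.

ΔP ≈ 0.006191 kPa

Reynolds number Re = ρVD/μ = 1938 · 0.07771 · 0.3001 / 0.00243 = 1.86e+04.
Re > 4000 → turbulent. Relative roughness ε/D = 3.3e-05/0.3001 = 0.00011. Haaland: 1/√f = -1.8 log₁₀[(0.00011/3.7)^1.11 + 6.9/1.86e+04] = -1.8 log₁₀[9.44e-06 + 0.000371] = 6.156, so f = 0.02639.
Darcy-Weisbach: ΔP = f(L/D)(ρV²/2) = 0.02639·(12.03/0.3001)·(1938·0.07771²/2) = 0.02639·40.09·5.852 = 6.191 Pa.
ΔP = 6.191 Pa = 0.006191 kPa.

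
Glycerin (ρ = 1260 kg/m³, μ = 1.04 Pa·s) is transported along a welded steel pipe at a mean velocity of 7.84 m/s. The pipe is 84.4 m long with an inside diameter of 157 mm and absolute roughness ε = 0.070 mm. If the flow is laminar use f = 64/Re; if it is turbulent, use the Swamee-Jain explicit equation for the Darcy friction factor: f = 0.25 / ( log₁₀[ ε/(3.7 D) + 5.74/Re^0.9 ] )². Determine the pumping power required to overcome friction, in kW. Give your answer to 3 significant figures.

Reynolds number Re = ρVD/μ = 1260 · 7.84 · 0.157 / 1.04 = 1491.
Re < 2300 → laminar flow, so f = 64/Re = 64/1491 = 0.04292 (the turbulent correlation is not needed).
Darcy-Weisbach: ΔP = f(L/D)(ρV²/2) = 0.04292·(84.4/0.157)·(1260·7.84²/2) = 0.04292·537.6·3.872e+04 = 8.934e+05 Pa.
Q = V·A = 7.84·0.01936 = 0.1518 m³/s.
Pumping power P = QΔP = 0.1518·8.934e+05 = 135600 W = 136 kW.

P ≈ 136 kW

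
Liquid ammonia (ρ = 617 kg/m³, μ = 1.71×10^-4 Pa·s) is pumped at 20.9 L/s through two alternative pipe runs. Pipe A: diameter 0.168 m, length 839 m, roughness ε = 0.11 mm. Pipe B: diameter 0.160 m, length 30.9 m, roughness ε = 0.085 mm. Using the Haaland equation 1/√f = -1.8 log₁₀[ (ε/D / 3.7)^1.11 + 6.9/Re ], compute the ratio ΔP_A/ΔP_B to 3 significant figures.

ΔP_A/ΔP_B ≈ 22.2

Pipe A: V = Q/A = 0.0209/0.02217 = 0.9428 m/s; Re = 5.715e+05; ε/D = 0.000655; Haaland → f = 0.01841; ΔP_A = f(L/D)(ρV²/2) = 2.522e+04 Pa.
Pipe B: V = Q/A = 0.0209/0.02011 = 1.039 m/s; Re = 6.001e+05; ε/D = 0.000531; Haaland → f = 0.01765; ΔP_B = f(L/D)(ρV²/2) = 1136 Pa.
ΔP_A/ΔP_B = 2.522e+04/1136 = 22.2.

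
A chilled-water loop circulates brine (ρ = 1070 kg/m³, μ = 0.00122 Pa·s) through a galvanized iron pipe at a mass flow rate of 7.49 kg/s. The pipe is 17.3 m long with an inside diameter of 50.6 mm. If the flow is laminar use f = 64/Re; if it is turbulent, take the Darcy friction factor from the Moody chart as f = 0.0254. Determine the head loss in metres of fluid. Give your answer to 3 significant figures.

h_f ≈ 5.36 m

A = πD²/4 = π(0.0506)²/4 = 0.002011 m²; mean velocity V = ṁ/(ρA) = 7.49/(1070 · 0.002011) = 3.481 m/s.
Reynolds number Re = ρVD/μ = 1070 · 3.481 · 0.0506 / 0.00122 = 1.545e+05.
Re > 4000 → turbulent; use the Moody-chart value f = 0.0254.
Darcy-Weisbach: ΔP = f(L/D)(ρV²/2) = 0.0254·(17.3/0.0506)·(1070·3.481²/2) = 0.0254·341.9·6483 = 5.63e+04 Pa.
Head loss h_f = ΔP/(ρg) = 5.63e+04/(1070·9.81) = 5.36 m.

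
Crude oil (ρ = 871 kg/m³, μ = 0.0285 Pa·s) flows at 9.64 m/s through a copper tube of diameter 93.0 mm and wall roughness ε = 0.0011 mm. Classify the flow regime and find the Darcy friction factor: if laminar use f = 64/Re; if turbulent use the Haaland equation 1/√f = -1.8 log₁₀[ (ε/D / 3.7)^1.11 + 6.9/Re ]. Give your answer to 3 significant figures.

Re = ρVD/μ = 871·9.64·0.093/0.0285 = 2.74e+04.
Re > 4000 → turbulent. ε/D = 1.1e-06/0.093 = 1.18e-05; Haaland: 1/√f = -1.8 log₁₀[7.95e-07 + 0.000252] = 6.476, so f = 0.02385.

f ≈ 0.0238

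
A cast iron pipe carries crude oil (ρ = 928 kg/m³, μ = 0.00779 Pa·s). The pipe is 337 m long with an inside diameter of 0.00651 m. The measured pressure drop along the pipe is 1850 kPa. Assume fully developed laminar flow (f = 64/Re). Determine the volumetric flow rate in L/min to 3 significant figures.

For laminar flow, f = 64/Re with Re = ρVD/μ, so Darcy-Weisbach reduces to ΔP = 32μLV/D². Solving for V: V = ΔP·D²/(32μL) = 1.85e+06·(0.00651)²/(32·0.00779·337) = 0.9333 m/s.
Check: Re = ρVD/μ = 928·0.9333·0.00651/0.00779 = 723.8 < 2300, so the laminar assumption holds.
Q = V·A = 0.9333·(π/4·0.00651²) = 3.106e-05 m³/s = 1.86 L/min.

Q ≈ 1.86 L/min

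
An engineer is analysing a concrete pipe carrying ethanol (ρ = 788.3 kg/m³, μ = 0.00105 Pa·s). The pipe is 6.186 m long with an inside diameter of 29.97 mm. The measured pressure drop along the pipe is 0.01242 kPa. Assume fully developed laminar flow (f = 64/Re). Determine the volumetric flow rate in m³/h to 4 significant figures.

For laminar flow, f = 64/Re with Re = ρVD/μ, so Darcy-Weisbach reduces to ΔP = 32μLV/D². Solving for V: V = ΔP·D²/(32μL) = 12.42·(0.02997)²/(32·0.00105·6.186) = 0.05367 m/s.
Check: Re = ρVD/μ = 788.3·0.05367·0.02997/0.00105 = 1208 < 2300, so the laminar assumption holds.
Q = V·A = 0.05367·(π/4·0.02997²) = 3.786e-05 m³/s = 0.1363 m³/h.

Q ≈ 0.1363 m³/h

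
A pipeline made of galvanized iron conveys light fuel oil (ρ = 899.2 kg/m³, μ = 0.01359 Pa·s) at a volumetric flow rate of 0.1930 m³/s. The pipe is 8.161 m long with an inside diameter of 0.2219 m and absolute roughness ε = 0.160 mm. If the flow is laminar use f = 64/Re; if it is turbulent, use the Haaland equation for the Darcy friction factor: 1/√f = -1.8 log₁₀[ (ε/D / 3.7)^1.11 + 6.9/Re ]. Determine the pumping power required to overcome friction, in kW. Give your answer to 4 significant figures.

Cross-sectional area A = πD²/4 = π(0.2219)²/4 = 0.03867 m²; mean velocity V = Q/A = 0.193/0.03867 = 4.991 m/s.
Reynolds number Re = ρVD/μ = 899.2 · 4.991 · 0.2219 / 0.0136 = 7.327e+04.
Re > 4000 → turbulent. Relative roughness ε/D = 0.00016/0.2219 = 0.000721. Haaland: 1/√f = -1.8 log₁₀[(0.000721/3.7)^1.11 + 6.9/7.327e+04] = -1.8 log₁₀[7.61e-05 + 9.42e-05] = 6.784, so f = 0.02173.
Darcy-Weisbach: ΔP = f(L/D)(ρV²/2) = 0.02173·(8.161/0.2219)·(899.2·4.991²/2) = 0.02173·36.78·1.12e+04 = 8949 Pa.
Pumping power P = QΔP = 0.193·8949 = 1727.2 W = 1.727 kW.

P ≈ 1.727 kW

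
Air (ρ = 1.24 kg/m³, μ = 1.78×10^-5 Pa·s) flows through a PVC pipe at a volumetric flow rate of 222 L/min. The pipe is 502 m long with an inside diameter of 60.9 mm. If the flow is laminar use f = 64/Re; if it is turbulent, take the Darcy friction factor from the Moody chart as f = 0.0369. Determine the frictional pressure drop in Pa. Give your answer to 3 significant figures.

ΔP ≈ 304 Pa

Q = 222 L/min = 222/60000 = 0.0037 m³/s.
Cross-sectional area A = πD²/4 = π(0.0609)²/4 = 0.002913 m²; mean velocity V = Q/A = 0.0037/0.002913 = 1.27 m/s.
Reynolds number Re = ρVD/μ = 1.24 · 1.27 · 0.0609 / 1.78e-05 = 5389.
Re > 4000 → turbulent; use the Moody-chart value f = 0.0369.
Darcy-Weisbach: ΔP = f(L/D)(ρV²/2) = 0.0369·(502/0.0609)·(1.24·1.27²/2) = 0.0369·8243·1 = 304.3 Pa.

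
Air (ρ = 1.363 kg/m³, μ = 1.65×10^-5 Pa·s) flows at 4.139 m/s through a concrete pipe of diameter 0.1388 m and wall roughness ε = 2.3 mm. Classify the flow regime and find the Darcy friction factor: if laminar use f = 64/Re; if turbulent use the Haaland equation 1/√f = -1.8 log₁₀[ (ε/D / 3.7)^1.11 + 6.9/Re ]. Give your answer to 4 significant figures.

Re = ρVD/μ = 1.363·4.139·0.1388/1.65e-05 = 4.746e+04.
Re > 4000 → turbulent. ε/D = 0.0023/0.1388 = 0.0166; Haaland: 1/√f = -1.8 log₁₀[0.00247 + 0.000145] = 4.648, so f = 0.04628.

f ≈ 0.04628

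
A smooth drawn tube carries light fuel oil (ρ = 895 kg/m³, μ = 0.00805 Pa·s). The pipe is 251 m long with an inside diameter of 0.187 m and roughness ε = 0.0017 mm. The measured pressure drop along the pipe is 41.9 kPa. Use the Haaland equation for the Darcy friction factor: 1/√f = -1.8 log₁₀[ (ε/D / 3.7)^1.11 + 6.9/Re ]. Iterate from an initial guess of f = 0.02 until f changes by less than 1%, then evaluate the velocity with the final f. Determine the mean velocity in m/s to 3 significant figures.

V ≈ 1.77 m/s

Rearranging Darcy-Weisbach: V = √(2·ΔP·D/(f·L·ρ)). With ε/D = 1.7e-06/0.187 = 9.09e-06, iterate starting from f = 0.02:
  f = 0.02 → V = √(2·4.19e+04·0.187/(0.02·251·895)) = 1.868 m/s; Re = ρVD/μ = 3.883e+04; f → 0.02196
  f = 0.02196 → V = 1.782 m/s; Re = 3.705e+04; f → 0.0222
  f = 0.0222 → V = 1.773 m/s; Re = 3.685e+04; f → 0.02223
Converged (Δf/f < 1%). With the final f = 0.02223: V = √(2·4.19e+04·0.187/(0.02223·251·895)) = 1.771 m/s.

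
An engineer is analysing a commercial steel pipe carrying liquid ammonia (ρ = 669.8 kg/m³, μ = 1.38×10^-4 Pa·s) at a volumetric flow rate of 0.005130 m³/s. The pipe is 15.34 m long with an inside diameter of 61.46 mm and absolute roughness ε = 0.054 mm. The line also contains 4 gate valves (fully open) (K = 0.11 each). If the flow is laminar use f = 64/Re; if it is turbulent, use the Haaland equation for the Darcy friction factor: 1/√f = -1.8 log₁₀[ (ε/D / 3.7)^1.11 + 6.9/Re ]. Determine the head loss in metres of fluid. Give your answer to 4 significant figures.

Cross-sectional area A = πD²/4 = π(0.06146)²/4 = 0.002967 m²; mean velocity V = Q/A = 0.00513/0.002967 = 1.729 m/s.
Reynolds number Re = ρVD/μ = 669.8 · 1.729 · 0.06146 / 0.000138 = 5.158e+05.
Re > 4000 → turbulent. Relative roughness ε/D = 5.4e-05/0.06146 = 0.000879. Haaland: 1/√f = -1.8 log₁₀[(0.000879/3.7)^1.11 + 6.9/5.158e+05] = -1.8 log₁₀[9.48e-05 + 1.34e-05] = 7.138, so f = 0.01962.
Total minor-loss coefficient ΣK = 4·0.11 = 0.44.
ΔP = [f·L/D + ΣK]·(ρV²/2) = [0.01962·15.34/0.06146 + 0.44]·(669.8·1.729²/2) = [4.898 + 0.44]·1001 = 5346 Pa.
Head loss h_f = ΔP/(ρg) = 5346/(669.8·9.81) = 0.8135 m.

h_f ≈ 0.8135 m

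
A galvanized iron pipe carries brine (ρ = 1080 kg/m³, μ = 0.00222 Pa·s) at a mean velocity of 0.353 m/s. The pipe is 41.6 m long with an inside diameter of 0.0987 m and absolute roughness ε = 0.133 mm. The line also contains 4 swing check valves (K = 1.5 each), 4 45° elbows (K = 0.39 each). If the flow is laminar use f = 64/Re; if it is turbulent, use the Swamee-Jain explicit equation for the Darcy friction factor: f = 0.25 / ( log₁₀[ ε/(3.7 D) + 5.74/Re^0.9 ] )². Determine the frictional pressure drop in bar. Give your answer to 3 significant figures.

Reynolds number Re = ρVD/μ = 1080 · 0.353 · 0.0987 / 0.00222 = 1.695e+04.
Re > 4000 → turbulent. Relative roughness ε/D = 0.000133/0.0987 = 0.00135. Swamee-Jain: f = 0.25/(log₁₀[0.00135/3.7 + 5.74/1.695e+04^0.9])² = 0.25/(log₁₀[0.000364 + 0.000897])² = 0.25/(-2.899)² = 0.02974.
Total minor-loss coefficient ΣK = 4·1.5 + 4·0.39 = 7.56.
ΔP = [f·L/D + ΣK]·(ρV²/2) = [0.02974·41.6/0.0987 + 7.56]·(1080·0.353²/2) = [12.54 + 7.56]·67.29 = 1352 Pa.
ΔP = 1352 Pa = 0.0135 bar.

ΔP ≈ 0.0135 bar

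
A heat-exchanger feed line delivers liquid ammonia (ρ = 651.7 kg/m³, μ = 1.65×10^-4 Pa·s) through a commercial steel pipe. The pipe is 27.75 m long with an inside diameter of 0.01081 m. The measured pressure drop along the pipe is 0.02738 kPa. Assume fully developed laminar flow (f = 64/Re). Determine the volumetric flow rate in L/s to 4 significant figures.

Q ≈ 0.002004 L/s

For laminar flow, f = 64/Re with Re = ρVD/μ, so Darcy-Weisbach reduces to ΔP = 32μLV/D². Solving for V: V = ΔP·D²/(32μL) = 27.38·(0.01081)²/(32·0.000165·27.75) = 0.02184 m/s.
Check: Re = ρVD/μ = 651.7·0.02184·0.01081/0.000165 = 932.3 < 2300, so the laminar assumption holds.
Q = V·A = 0.02184·(π/4·0.01081²) = 2.004e-06 m³/s = 0.002004 L/s.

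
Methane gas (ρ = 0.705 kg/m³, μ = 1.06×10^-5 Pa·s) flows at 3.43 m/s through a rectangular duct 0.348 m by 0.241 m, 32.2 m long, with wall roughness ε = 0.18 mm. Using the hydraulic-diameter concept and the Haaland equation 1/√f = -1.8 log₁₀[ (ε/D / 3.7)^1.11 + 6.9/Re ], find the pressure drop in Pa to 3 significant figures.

Hydraulic diameter D_h = 4A/P = 4·(0.348·0.241)/(2·(0.348+0.241)) = 0.3355/1.178 = 0.2848 m.
Re = ρVD_h/μ = 0.705·3.43·0.2848/1.06e-05 = 6.497e+04.
ε/D_h = 0.00018/0.2848 = 0.000632; Haaland gives 1/√f = -1.8 log₁₀[6.58e-05+0.000106] = 6.776, so f = 0.02178.
ΔP = f(L/D_h)(ρV²/2) = 0.02178·32.2/0.2848·4.147 = 10.21 Pa.

ΔP ≈ 10.2 Pa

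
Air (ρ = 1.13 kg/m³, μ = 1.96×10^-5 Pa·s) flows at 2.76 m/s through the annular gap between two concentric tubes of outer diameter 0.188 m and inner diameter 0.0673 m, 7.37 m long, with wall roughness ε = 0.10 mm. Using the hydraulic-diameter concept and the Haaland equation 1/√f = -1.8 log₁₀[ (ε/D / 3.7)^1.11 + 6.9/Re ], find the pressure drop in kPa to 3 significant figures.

Hydraulic diameter D_h = 4A/P = D_o - D_i = 0.188 - 0.0673 = 0.1207 m.
Re = ρVD_h/μ = 1.13·2.76·0.1207/1.96e-05 = 1.921e+04.
ε/D_h = 0.0001/0.1207 = 0.000829; Haaland gives 1/√f = -1.8 log₁₀[8.88e-05+0.000359] = 6.028, so f = 0.02752.
ΔP = f(L/D_h)(ρV²/2) = 0.02752·7.37/0.1207·4.304 = 7.234 Pa.
ΔP = 0.00723 kPa.

ΔP ≈ 0.00723 kPa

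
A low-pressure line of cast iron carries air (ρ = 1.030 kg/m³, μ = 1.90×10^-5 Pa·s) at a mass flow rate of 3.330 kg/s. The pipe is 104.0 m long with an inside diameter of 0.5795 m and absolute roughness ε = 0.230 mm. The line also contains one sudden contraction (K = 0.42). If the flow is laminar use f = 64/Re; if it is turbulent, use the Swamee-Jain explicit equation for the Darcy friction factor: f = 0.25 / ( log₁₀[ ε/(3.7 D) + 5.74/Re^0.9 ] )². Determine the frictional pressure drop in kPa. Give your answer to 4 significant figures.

A = πD²/4 = π(0.5795)²/4 = 0.2638 m²; mean velocity V = ṁ/(ρA) = 3.33/(1.03 · 0.2638) = 12.26 m/s.
Reynolds number Re = ρVD/μ = 1.03 · 12.26 · 0.5795 / 1.9e-05 = 3.851e+05.
Re > 4000 → turbulent. Relative roughness ε/D = 0.00023/0.5795 = 0.000397. Swamee-Jain: f = 0.25/(log₁₀[0.000397/3.7 + 5.74/3.851e+05^0.9])² = 0.25/(log₁₀[0.000107 + 5.39e-05])² = 0.25/(-3.793)² = 0.01738.
Total minor-loss coefficient ΣK = 1·0.42 = 0.42.
ΔP = [f·L/D + ΣK]·(ρV²/2) = [0.01738·104/0.5795 + 0.42]·(1.03·12.26²/2) = [3.119 + 0.42]·77.38 = 273.9 Pa.
ΔP = 273.9 Pa = 0.2739 kPa.

ΔP ≈ 0.2739 kPa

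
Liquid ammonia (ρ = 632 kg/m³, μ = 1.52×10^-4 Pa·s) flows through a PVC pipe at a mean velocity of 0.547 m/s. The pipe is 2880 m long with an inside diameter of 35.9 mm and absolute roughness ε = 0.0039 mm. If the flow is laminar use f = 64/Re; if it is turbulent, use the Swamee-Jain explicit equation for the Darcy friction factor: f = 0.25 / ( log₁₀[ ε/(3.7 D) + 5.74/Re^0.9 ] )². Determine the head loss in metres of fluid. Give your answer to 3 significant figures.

h_f ≈ 23.5 m

Reynolds number Re = ρVD/μ = 632 · 0.547 · 0.0359 / 0.000152 = 8.165e+04.
Re > 4000 → turbulent. Relative roughness ε/D = 3.9e-06/0.0359 = 0.000109. Swamee-Jain: f = 0.25/(log₁₀[0.000109/3.7 + 5.74/8.165e+04^0.9])² = 0.25/(log₁₀[2.94e-05 + 0.000218])² = 0.25/(-3.607)² = 0.01922.
Darcy-Weisbach: ΔP = f(L/D)(ρV²/2) = 0.01922·(2880/0.0359)·(632·0.547²/2) = 0.01922·8.022e+04·94.55 = 1.458e+05 Pa.
Head loss h_f = ΔP/(ρg) = 1.458e+05/(632·9.81) = 23.5 m.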